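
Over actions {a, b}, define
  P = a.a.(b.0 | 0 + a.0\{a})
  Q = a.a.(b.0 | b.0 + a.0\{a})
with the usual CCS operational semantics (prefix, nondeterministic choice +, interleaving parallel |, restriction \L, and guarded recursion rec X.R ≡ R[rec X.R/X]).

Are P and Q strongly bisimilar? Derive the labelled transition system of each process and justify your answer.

P's transition system — 5 states:
  p0 = a.a.(b.0 | 0 + a.0\{a}) has moves —a→ p1
  p1 = a.(b.0 | 0 + a.0\{a}) has moves —a→ p2
  p2 = b.0 | 0 + a.0\{a} has moves —a→ p3, —b→ p4
  p3 = 0\{a} has moves stopped
  p4 = 0 | 0 has moves stopped
Q's transition system — 7 states:
  q0 = a.a.(b.0 | b.0 + a.0\{a}) has moves —a→ q1
  q1 = a.(b.0 | b.0 + a.0\{a}) has moves —a→ q2
  q2 = b.0 | b.0 + a.0\{a} has moves —a→ q3, —b→ q4, —b→ q5
  q3 = 0\{a} has moves stopped
  q4 = 0 | b.0 has moves —b→ q6
  q5 = b.0 | 0 has moves —b→ q6
  q6 = 0 | 0 has moves stopped
Partition-refinement fixed point:
  B0 = {p0}
  B1 = {p1}
  B2 = {p2}
  B3 = {p3, p4, q3, q6}
  B4 = {q0}
  B5 = {q1}
  B6 = {q2}
  B7 = {q4, q5}
p0 ∈ B0, q0 ∈ B4 → different blocks

P ≁ Q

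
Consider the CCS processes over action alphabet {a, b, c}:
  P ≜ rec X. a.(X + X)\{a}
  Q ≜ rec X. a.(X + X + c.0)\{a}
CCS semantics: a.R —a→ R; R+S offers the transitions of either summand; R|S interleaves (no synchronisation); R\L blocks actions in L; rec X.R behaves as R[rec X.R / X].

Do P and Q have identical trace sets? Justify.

trace-distinct — witness ⟨ac⟩

P's transition system — 2 states:
  u0 = rec X. a.(X + X)\{a} | --a--▸ u1
  u1 = ((rec X. a.(X + X)\{a}) + (rec X. a.(X + X)\{a}))\{a} | deadlocked
Q's transition system — 3 states:
  v0 = rec X. a.(X + X + c.0)\{a} | --a--▸ v1
  v1 = ((rec X. a.(X + X + c.0)\{a}) + (rec X. a.(X + X + c.0)\{a}) + c.0)\{a} | --c--▸ v2
  v2 = 0\{a} | deadlocked
Run σ = ⟨ac⟩ on Q: start {v0}
  [1] a ⇒ {v1}
  [2] c ⇒ {v2}
  — Q admits the full trace.
Run σ = ⟨ac⟩ on P: start {u0}
  [1] a ⇒ {u1}
  [2] c ⇒ no successor for P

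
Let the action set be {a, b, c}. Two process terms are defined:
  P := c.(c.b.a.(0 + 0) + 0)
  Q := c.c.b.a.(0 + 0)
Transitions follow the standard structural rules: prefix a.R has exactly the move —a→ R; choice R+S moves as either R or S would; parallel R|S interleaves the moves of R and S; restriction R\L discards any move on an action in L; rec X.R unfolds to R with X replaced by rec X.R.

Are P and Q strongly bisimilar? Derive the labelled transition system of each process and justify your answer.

LTS(P): 5 reachable states
  s0 = c.(c.b.a.(0 + 0) + 0) ⊢ ··c··> s1
  s1 = c.b.a.(0 + 0) + 0 ⊢ ··c··> s2
  s2 = b.a.(0 + 0) ⊢ ··b··> s3
  s3 = a.(0 + 0) ⊢ ··a··> s4
  s4 = 0 + 0 ⊢ stopped
LTS(Q): 5 reachable states
  t0 = c.c.b.a.(0 + 0) ⊢ ··c··> t1
  t1 = c.b.a.(0 + 0) ⊢ ··c··> t2
  t2 = b.a.(0 + 0) ⊢ ··b··> t3
  t3 = a.(0 + 0) ⊢ ··a··> t4
  t4 = 0 + 0 ⊢ stopped
Coarsest stable partition (strong bisimilarity classes):
  B0 = {s0, t0}
  B1 = {s1, t1}
  B2 = {s2, t2}
  B3 = {s3, t3}
  B4 = {s4, t4}
s0 ∈ B0, t0 ∈ B0 → same block

P ~ Q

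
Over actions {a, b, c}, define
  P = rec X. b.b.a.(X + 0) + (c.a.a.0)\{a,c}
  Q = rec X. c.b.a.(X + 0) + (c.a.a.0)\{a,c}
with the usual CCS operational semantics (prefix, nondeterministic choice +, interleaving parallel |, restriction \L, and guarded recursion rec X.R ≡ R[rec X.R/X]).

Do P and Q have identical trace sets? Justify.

trace-distinct — witness ⟨b⟩

LTS(P): 4 reachable states
  p0 = rec X. b.b.a.(X + 0) + (c.a.a.0)\{a,c} ⊢ -b-> p1
  p1 = b.a.((rec X. b.b.a.(X + 0) + (c.a.a.0)\{a,c}) + 0) ⊢ -b-> p2
  p2 = a.((rec X. b.b.a.(X + 0) + (c.a.a.0)\{a,c}) + 0) ⊢ -a-> p3
  p3 = (rec X. b.b.a.(X + 0) + (c.a.a.0)\{a,c}) + 0 ⊢ -b-> p1
LTS(Q): 4 reachable states
  q0 = rec X. c.b.a.(X + 0) + (c.a.a.0)\{a,c} ⊢ -c-> q1
  q1 = b.a.((rec X. c.b.a.(X + 0) + (c.a.a.0)\{a,c}) + 0) ⊢ -b-> q2
  q2 = a.((rec X. c.b.a.(X + 0) + (c.a.a.0)\{a,c}) + 0) ⊢ -a-> q3
  q3 = (rec X. c.b.a.(X + 0) + (c.a.a.0)\{a,c}) + 0 ⊢ -c-> q1
Executing b from P (initial set {p0}):
  [1] b ⇒ {p1}
  — P admits the full trace.
Executing b from Q (initial set {q0}):
  [1] b ⇒ ∅  — Q cannot continue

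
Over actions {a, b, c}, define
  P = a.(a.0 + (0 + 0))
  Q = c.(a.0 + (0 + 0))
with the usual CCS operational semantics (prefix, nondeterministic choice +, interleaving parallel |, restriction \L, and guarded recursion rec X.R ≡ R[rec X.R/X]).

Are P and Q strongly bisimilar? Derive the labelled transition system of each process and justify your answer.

P ≁ Q

LTS(P): 3 reachable states
  s0 = a.(a.0 + (0 + 0)) :: ··a··> s1
  s1 = a.0 + (0 + 0) :: ··a··> s2
  s2 = 0 :: stopped
LTS(Q): 3 reachable states
  t0 = c.(a.0 + (0 + 0)) :: ··c··> t1
  t1 = a.0 + (0 + 0) :: ··a··> t2
  t2 = 0 :: stopped
Coarsest stable partition (strong bisimilarity classes):
  B0 = {s0}
  B1 = {s1, t1}
  B2 = {s2, t2}
  B3 = {t0}
s0 ∈ B0, t0 ∈ B3 → different blocks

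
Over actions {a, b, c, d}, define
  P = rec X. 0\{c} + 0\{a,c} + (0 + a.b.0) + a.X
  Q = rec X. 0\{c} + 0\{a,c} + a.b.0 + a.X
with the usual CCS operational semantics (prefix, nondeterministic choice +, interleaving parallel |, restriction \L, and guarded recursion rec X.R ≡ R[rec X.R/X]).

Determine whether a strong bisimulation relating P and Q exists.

LTS(P): 3 reachable states
  s0 = rec X. 0\{c} + 0\{a,c} + (0 + a.b.0) + a.X ⊢ -a-> s0, -a-> s1
  s1 = b.0 ⊢ -b-> s2
  s2 = 0 ⊢ ·
LTS(Q): 3 reachable states
  t0 = rec X. 0\{c} + 0\{a,c} + a.b.0 + a.X ⊢ -a-> t0, -a-> t1
  t1 = b.0 ⊢ -b-> t2
  t2 = 0 ⊢ ·
Coarsest stable partition (strong bisimilarity classes):
  B0 = {s0, t0}
  B1 = {s1, t1}
  B2 = {s2, t2}
s0 ∈ B0, t0 ∈ B0 → same block

P ~ Q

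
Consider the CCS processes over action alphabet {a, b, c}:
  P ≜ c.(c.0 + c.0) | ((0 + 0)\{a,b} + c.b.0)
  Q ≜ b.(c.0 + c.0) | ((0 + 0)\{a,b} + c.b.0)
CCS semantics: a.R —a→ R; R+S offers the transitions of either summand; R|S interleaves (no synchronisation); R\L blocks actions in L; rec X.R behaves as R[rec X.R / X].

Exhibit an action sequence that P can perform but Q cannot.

Reachable graph of P (9 states):
  u0 = c.(c.0 + c.0) | ((0 + 0)\{a,b} + c.b.0) | -c-> u1, -c-> u2
  u1 = (c.0 + c.0) | ((0 + 0)\{a,b} + c.b.0) | -c-> u3, -c-> u4
  u2 = c.(c.0 + c.0) | b.0 | -b-> u5, -c-> u3
  u3 = (c.0 + c.0) | b.0 | -b-> u6, -c-> u7
  u4 = 0 | ((0 + 0)\{a,b} + c.b.0) | -c-> u7
  u5 = c.(c.0 + c.0) | 0 | -c-> u6
  u6 = (c.0 + c.0) | 0 | -c-> u8
  u7 = 0 | b.0 | -b-> u8
  u8 = 0 | 0 | deadlocked
Reachable graph of Q (9 states):
  v0 = b.(c.0 + c.0) | ((0 + 0)\{a,b} + c.b.0) | -b-> v1, -c-> v2
  v1 = (c.0 + c.0) | ((0 + 0)\{a,b} + c.b.0) | -c-> v3, -c-> v4
  v2 = b.(c.0 + c.0) | b.0 | -b-> v3, -b-> v5
  v3 = (c.0 + c.0) | b.0 | -b-> v6, -c-> v7
  v4 = 0 | ((0 + 0)\{a,b} + c.b.0) | -c-> v7
  v5 = b.(c.0 + c.0) | 0 | -b-> v6
  v6 = (c.0 + c.0) | 0 | -c-> v8
  v7 = 0 | b.0 | -b-> v8
  v8 = 0 | 0 | deadlocked
Run σ = ⟨cc⟩ on P: start {u0}
  step 1 (c): {u1, u2}
  step 2 (c): {u3, u4}
  ✓ P
Run σ = ⟨cc⟩ on Q: start {v0}
  step 1 (c): {v2}
  step 2 (c): no successor for Q

cc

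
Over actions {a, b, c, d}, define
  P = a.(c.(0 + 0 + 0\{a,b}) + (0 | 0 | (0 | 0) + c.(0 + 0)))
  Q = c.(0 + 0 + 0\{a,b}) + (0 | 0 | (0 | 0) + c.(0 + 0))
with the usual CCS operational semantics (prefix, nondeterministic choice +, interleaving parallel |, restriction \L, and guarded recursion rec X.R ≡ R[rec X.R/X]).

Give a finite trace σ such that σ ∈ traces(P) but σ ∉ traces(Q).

LTS(P): 4 reachable states
  u0 = a.(c.(0 + 0 + 0\{a,b}) + (0 | 0 | (0 | 0) + c.(0 + 0))) ⊢ —a→ u1
  u1 = c.(0 + 0 + 0\{a,b}) + (0 | 0 | (0 | 0) + c.(0 + 0)) ⊢ —c→ u2, —c→ u3
  u2 = 0 + 0 ⊢ ·
  u3 = 0 + 0 + 0\{a,b} ⊢ ·
LTS(Q): 3 reachable states
  v0 = c.(0 + 0 + 0\{a,b}) + (0 | 0 | (0 | 0) + c.(0 + 0)) ⊢ —c→ v1, —c→ v2
  v1 = 0 + 0 ⊢ ·
  v2 = 0 + 0 + 0\{a,b} ⊢ ·
Run σ = ⟨a⟩ on P: start {u0}
  step 1 (a): {u1}
  P completes σ.
Run σ = ⟨a⟩ on Q: start {v0}
  step 1 (a): ∅ (Q stuck)

a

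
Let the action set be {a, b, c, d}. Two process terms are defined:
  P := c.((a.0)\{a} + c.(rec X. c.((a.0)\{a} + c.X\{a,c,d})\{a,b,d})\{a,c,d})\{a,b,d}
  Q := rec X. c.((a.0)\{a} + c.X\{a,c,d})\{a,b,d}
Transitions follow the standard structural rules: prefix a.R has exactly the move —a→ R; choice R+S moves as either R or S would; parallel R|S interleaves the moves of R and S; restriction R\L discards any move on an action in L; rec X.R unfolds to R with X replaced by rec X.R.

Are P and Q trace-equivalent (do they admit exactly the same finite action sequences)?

P's transition system — 3 states:
  s0 = c.((a.0)\{a} + c.(rec X. c.((a.0)\{a} + c.X\{a,c,d})\{a,b,d})\{a,c,d})\{a,b,d} ⊢ ··c··> s1
  s1 = ((a.0)\{a} + c.(rec X. c.((a.0)\{a} + c.X\{a,c,d})\{a,b,d})\{a,c,d})\{a,b,d} ⊢ ··c··> s2
  s2 = (rec X. c.((a.0)\{a} + c.X\{a,c,d})\{a,b,d})\{a,c,d}\{a,b,d} ⊢ stopped
Q's transition system — 3 states:
  t0 = rec X. c.((a.0)\{a} + c.X\{a,c,d})\{a,b,d} ⊢ ··c··> t1
  t1 = ((a.0)\{a} + c.(rec X. c.((a.0)\{a} + c.X\{a,c,d})\{a,b,d})\{a,c,d})\{a,b,d} ⊢ ··c··> t2
  t2 = (rec X. c.((a.0)\{a} + c.X\{a,c,d})\{a,b,d})\{a,c,d}\{a,b,d} ⊢ stopped
Bisimilarity quotient blocks:
  B0 = {s0, t0}
  B1 = {s1, t1}
  B2 = {s2, t2}
s0 ∈ B0, t0 ∈ B0 → same block
Bisimilar ⇒ trace-equivalent.

YES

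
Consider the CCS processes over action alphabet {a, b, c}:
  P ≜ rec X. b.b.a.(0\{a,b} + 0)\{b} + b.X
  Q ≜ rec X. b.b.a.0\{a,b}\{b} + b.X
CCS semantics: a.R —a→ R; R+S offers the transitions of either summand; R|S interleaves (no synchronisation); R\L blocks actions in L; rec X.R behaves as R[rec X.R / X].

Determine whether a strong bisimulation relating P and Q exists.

bisimilar

Reachable graph of P (4 states):
  s0 = rec X. b.b.a.(0\{a,b} + 0)\{b} + b.X | --b--▸ s0, --b--▸ s1
  s1 = b.a.(0\{a,b} + 0)\{b} | --b--▸ s2
  s2 = a.(0\{a,b} + 0)\{b} | --a--▸ s3
  s3 = (0\{a,b} + 0)\{b} | ∅
Reachable graph of Q (4 states):
  t0 = rec X. b.b.a.0\{a,b}\{b} + b.X | --b--▸ t0, --b--▸ t1
  t1 = b.a.0\{a,b}\{b} | --b--▸ t2
  t2 = a.0\{a,b}\{b} | --a--▸ t3
  t3 = 0\{a,b}\{b} | ∅
Partition-refinement fixed point:
  B0 = {s0, t0}
  B1 = {s1, t1}
  B2 = {s2, t2}
  B3 = {s3, t3}
s0 ∈ B0, t0 ∈ B0 → same block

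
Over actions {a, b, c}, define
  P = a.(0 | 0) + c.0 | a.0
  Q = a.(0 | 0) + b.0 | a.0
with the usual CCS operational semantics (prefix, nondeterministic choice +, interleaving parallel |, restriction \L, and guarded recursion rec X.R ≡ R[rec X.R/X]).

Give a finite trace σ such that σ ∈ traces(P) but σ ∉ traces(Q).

P's transition system — 4 states:
  p0 = a.(0 | 0) + c.0 | a.0 | --a--▸ p1, --a--▸ p2, --c--▸ p3
  p1 = 0 | 0 | ∅
  p2 = c.0 | 0 | --c--▸ p1
  p3 = 0 | a.0 | --a--▸ p1
Q's transition system — 4 states:
  q0 = a.(0 | 0) + b.0 | a.0 | --a--▸ q1, --a--▸ q2, --b--▸ q3
  q1 = 0 | 0 | ∅
  q2 = b.0 | 0 | --b--▸ q1
  q3 = 0 | a.0 | --a--▸ q1
Executing c from P (initial set {p0}):
  [1] c ⇒ {p3}
  — P admits the full trace.
Executing c from Q (initial set {q0}):
  [1] c ⇒ no successor for Q

c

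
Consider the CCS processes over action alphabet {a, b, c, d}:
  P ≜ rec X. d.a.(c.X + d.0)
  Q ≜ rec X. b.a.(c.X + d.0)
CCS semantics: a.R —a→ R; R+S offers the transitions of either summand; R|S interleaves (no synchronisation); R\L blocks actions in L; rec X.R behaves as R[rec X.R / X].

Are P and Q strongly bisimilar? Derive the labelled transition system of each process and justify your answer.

P ≁ Q

P's transition system — 4 states:
  u0 = rec X. d.a.(c.X + d.0) | ··d··> u1
  u1 = a.(c.(rec X. d.a.(c.X + d.0)) + d.0) | ··a··> u2
  u2 = c.(rec X. d.a.(c.X + d.0)) + d.0 | ··c··> u0, ··d··> u3
  u3 = 0 | deadlocked
Q's transition system — 4 states:
  v0 = rec X. b.a.(c.X + d.0) | ··b··> v1
  v1 = a.(c.(rec X. b.a.(c.X + d.0)) + d.0) | ··a··> v2
  v2 = c.(rec X. b.a.(c.X + d.0)) + d.0 | ··c··> v0, ··d··> v3
  v3 = 0 | deadlocked
Bisimilarity quotient blocks:
  B0 = {u0}
  B1 = {u1}
  B2 = {u2}
  B3 = {u3, v3}
  B4 = {v0}
  B5 = {v1}
  B6 = {v2}
u0 ∈ B0, v0 ∈ B4 → different blocks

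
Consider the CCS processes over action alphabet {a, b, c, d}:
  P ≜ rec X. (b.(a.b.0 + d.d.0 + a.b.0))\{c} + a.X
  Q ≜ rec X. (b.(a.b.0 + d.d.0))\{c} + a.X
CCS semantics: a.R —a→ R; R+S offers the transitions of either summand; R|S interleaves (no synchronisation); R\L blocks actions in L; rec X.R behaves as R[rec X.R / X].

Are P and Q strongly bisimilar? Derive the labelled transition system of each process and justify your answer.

LTS(P): 5 reachable states
  m0 = rec X. (b.(a.b.0 + d.d.0 + a.b.0))\{c} + a.X → —a→ m0, —b→ m1
  m1 = (a.b.0 + d.d.0 + a.b.0)\{c} → —a→ m2, —d→ m3
  m2 = (b.0)\{c} → —b→ m4
  m3 = (d.0)\{c} → —d→ m4
  m4 = 0\{c} → ∅
LTS(Q): 5 reachable states
  n0 = rec X. (b.(a.b.0 + d.d.0))\{c} + a.X → —a→ n0, —b→ n1
  n1 = (a.b.0 + d.d.0)\{c} → —a→ n2, —d→ n3
  n2 = (b.0)\{c} → —b→ n4
  n3 = (d.0)\{c} → —d→ n4
  n4 = 0\{c} → ∅
Bisimilarity quotient blocks:
  B0 = {m0, n0}
  B1 = {m1, n1}
  B2 = {m2, n2}
  B3 = {m4, n4}
  B4 = {m3, n3}
m0 ∈ B0, n0 ∈ B0 → same block

bisimilar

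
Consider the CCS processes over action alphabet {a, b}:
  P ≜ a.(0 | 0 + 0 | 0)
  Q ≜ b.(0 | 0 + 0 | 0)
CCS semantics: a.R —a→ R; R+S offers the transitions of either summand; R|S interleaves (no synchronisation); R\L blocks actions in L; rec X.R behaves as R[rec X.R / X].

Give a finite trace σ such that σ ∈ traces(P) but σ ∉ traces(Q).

a

Reachable graph of P (2 states):
  u0 = a.(0 | 0 + 0 | 0) ⊢ -a-> u1
  u1 = 0 | 0 + 0 | 0 ⊢ ∅
Reachable graph of Q (2 states):
  v0 = b.(0 | 0 + 0 | 0) ⊢ -b-> v1
  v1 = 0 | 0 + 0 | 0 ⊢ ∅
Executing a from P (initial set {u0}):
  step 1 (a): {u1}
  — P admits the full trace.
Executing a from Q (initial set {v0}):
  step 1 (a): ∅ (Q stuck)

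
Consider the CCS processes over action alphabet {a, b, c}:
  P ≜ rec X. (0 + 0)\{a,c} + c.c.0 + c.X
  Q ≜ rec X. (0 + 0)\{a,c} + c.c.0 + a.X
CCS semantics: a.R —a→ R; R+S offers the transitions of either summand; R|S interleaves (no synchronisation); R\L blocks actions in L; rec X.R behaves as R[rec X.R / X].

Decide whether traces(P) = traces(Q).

trace-distinct — witness ⟨ccc⟩

Reachable graph of P (3 states):
  s0 = rec X. (0 + 0)\{a,c} + c.c.0 + c.X | —c→ s0, —c→ s1
  s1 = c.0 | —c→ s2
  s2 = 0 | deadlocked
Reachable graph of Q (3 states):
  t0 = rec X. (0 + 0)\{a,c} + c.c.0 + a.X | —a→ t0, —c→ t1
  t1 = c.0 | —c→ t2
  t2 = 0 | deadlocked
Trace ⟨ccc⟩ through P, begin at {s0}:
  step 1 (c): {s0, s1}
  step 2 (c): {s0, s1, s2}
  step 3 (c): {s0, s1, s2}
  P completes σ.
Trace ⟨ccc⟩ through Q, begin at {t0}:
  step 1 (c): {t1}
  step 2 (c): {t2}
  step 3 (c): no successor for Q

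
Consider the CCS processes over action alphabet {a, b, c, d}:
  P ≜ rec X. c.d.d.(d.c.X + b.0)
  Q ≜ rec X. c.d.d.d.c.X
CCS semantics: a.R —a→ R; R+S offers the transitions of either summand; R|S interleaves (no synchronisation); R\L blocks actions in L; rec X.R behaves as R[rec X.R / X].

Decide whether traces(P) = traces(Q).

trace-distinct — witness ⟨cddb⟩

LTS(P): 6 reachable states
  u0 = rec X. c.d.d.(d.c.X + b.0) → -c-> u1
  u1 = d.d.(d.c.(rec X. c.d.d.(d.c.X + b.0)) + b.0) → -d-> u2
  u2 = d.(d.c.(rec X. c.d.d.(d.c.X + b.0)) + b.0) → -d-> u3
  u3 = d.c.(rec X. c.d.d.(d.c.X + b.0)) + b.0 → -b-> u4, -d-> u5
  u4 = 0 → ·
  u5 = c.(rec X. c.d.d.(d.c.X + b.0)) → -c-> u0
LTS(Q): 5 reachable states
  v0 = rec X. c.d.d.d.c.X → -c-> v1
  v1 = d.d.d.c.(rec X. c.d.d.d.c.X) → -d-> v2
  v2 = d.d.c.(rec X. c.d.d.d.c.X) → -d-> v3
  v3 = d.c.(rec X. c.d.d.d.c.X) → -d-> v4
  v4 = c.(rec X. c.d.d.d.c.X) → -c-> v0
Trace ⟨cddb⟩ through P, begin at {u0}:
  [1] c ⇒ {u1}
  [2] d ⇒ {u2}
  [3] d ⇒ {u3}
  [4] b ⇒ {u4}
  — P admits the full trace.
Trace ⟨cddb⟩ through Q, begin at {v0}:
  [1] c ⇒ {v1}
  [2] d ⇒ {v2}
  [3] d ⇒ {v3}
  [4] b ⇒ ∅  — Q cannot continue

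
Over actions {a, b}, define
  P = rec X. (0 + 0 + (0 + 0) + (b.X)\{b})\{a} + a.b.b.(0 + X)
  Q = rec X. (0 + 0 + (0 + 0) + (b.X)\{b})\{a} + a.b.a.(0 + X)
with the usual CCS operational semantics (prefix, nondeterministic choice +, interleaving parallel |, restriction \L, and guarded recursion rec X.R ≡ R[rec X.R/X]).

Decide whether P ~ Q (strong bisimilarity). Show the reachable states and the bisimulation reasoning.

NO

Reachable graph of P (4 states):
  s0 = rec X. (0 + 0 + (0 + 0) + (b.X)\{b})\{a} + a.b.b.(0 + X) has moves =a=> s1
  s1 = b.b.(0 + (rec X. (0 + 0 + (0 + 0) + (b.X)\{b})\{a} + a.b.b.(0 + X))) has moves =b=> s2
  s2 = b.(0 + (rec X. (0 + 0 + (0 + 0) + (b.X)\{b})\{a} + a.b.b.(0 + X))) has moves =b=> s3
  s3 = 0 + (rec X. (0 + 0 + (0 + 0) + (b.X)\{b})\{a} + a.b.b.(0 + X)) has moves =a=> s1
Reachable graph of Q (4 states):
  t0 = rec X. (0 + 0 + (0 + 0) + (b.X)\{b})\{a} + a.b.a.(0 + X) has moves =a=> t1
  t1 = b.a.(0 + (rec X. (0 + 0 + (0 + 0) + (b.X)\{b})\{a} + a.b.a.(0 + X))) has moves =b=> t2
  t2 = a.(0 + (rec X. (0 + 0 + (0 + 0) + (b.X)\{b})\{a} + a.b.a.(0 + X))) has moves =a=> t3
  t3 = 0 + (rec X. (0 + 0 + (0 + 0) + (b.X)\{b})\{a} + a.b.a.(0 + X)) has moves =a=> t1
Coarsest stable partition (strong bisimilarity classes):
  B0 = {s0, s3}
  B1 = {s1}
  B2 = {s2}
  B3 = {t0, t3}
  B4 = {t1}
  B5 = {t2}
s0 ∈ B0, t0 ∈ B3 → different blocks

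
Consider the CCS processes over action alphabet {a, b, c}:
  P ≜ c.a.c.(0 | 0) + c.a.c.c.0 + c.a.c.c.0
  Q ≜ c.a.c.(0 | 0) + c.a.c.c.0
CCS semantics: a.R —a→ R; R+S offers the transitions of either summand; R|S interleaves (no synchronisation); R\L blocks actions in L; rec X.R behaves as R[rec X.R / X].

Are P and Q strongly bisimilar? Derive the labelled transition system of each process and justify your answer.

Reachable graph of P (8 states):
  u0 = c.a.c.(0 | 0) + c.a.c.c.0 + c.a.c.c.0 has moves ··c··> u1, ··c··> u2
  u1 = a.c.(0 | 0) has moves ··a··> u3
  u2 = a.c.c.0 has moves ··a··> u4
  u3 = c.(0 | 0) has moves ··c··> u5
  u4 = c.c.0 has moves ··c··> u6
  u5 = 0 | 0 has moves deadlocked
  u6 = c.0 has moves ··c··> u7
  u7 = 0 has moves deadlocked
Reachable graph of Q (8 states):
  v0 = c.a.c.(0 | 0) + c.a.c.c.0 has moves ··c··> v1, ··c··> v2
  v1 = a.c.(0 | 0) has moves ··a··> v3
  v2 = a.c.c.0 has moves ··a··> v4
  v3 = c.(0 | 0) has moves ··c··> v5
  v4 = c.c.0 has moves ··c··> v6
  v5 = 0 | 0 has moves deadlocked
  v6 = c.0 has moves ··c··> v7
  v7 = 0 has moves deadlocked
Partition-refinement fixed point:
  B0 = {u0, v0}
  B1 = {u2, v2}
  B2 = {u4, v4}
  B3 = {u3, u6, v3, v6}
  B4 = {u5, u7, v5, v7}
  B5 = {u1, v1}
u0 ∈ B0, v0 ∈ B0 → same block

YES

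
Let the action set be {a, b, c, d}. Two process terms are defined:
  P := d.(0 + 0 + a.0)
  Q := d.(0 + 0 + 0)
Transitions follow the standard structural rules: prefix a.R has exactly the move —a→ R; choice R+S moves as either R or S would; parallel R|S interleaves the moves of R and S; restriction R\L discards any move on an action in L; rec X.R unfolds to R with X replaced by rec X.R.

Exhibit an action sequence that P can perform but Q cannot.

Reachable graph of P (3 states):
  m0 = d.(0 + 0 + a.0) → =d=> m1
  m1 = 0 + 0 + a.0 → =a=> m2
  m2 = 0 → stopped
Reachable graph of Q (2 states):
  n0 = d.(0 + 0 + 0) → =d=> n1
  n1 = 0 + 0 + 0 → stopped
Executing da from P (initial set {m0}):
  [1] d ⇒ {m1}
  [2] a ⇒ {m2}
  P completes σ.
Executing da from Q (initial set {n0}):
  [1] d ⇒ {n1}
  [2] a ⇒ no successor for Q

da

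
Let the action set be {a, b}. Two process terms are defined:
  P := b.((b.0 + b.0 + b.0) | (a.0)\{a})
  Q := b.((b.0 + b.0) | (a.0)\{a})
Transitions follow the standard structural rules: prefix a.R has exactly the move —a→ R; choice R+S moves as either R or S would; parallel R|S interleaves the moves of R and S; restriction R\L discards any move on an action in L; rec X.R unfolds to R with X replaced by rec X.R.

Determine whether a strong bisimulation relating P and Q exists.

LTS(P): 3 reachable states
  m0 = b.((b.0 + b.0 + b.0) | (a.0)\{a}) → ··b··> m1
  m1 = (b.0 + b.0 + b.0) | (a.0)\{a} → ··b··> m2
  m2 = 0 | (a.0)\{a} → (no moves)
LTS(Q): 3 reachable states
  n0 = b.((b.0 + b.0) | (a.0)\{a}) → ··b··> n1
  n1 = (b.0 + b.0) | (a.0)\{a} → ··b··> n2
  n2 = 0 | (a.0)\{a} → (no moves)
Coarsest stable partition (strong bisimilarity classes):
  B0 = {m0, n0}
  B1 = {m1, n1}
  B2 = {m2, n2}
m0 ∈ B0, n0 ∈ B0 → same block

P ~ Q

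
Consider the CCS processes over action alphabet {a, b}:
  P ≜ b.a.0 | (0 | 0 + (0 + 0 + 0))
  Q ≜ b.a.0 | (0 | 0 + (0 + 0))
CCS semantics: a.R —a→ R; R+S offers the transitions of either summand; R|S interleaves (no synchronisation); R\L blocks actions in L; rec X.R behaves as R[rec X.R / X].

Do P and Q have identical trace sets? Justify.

YES

Reachable graph of P (3 states):
  p0 = b.a.0 | (0 | 0 + (0 + 0 + 0)) ⊢ —b→ p1
  p1 = a.0 | (0 | 0 + (0 + 0 + 0)) ⊢ —a→ p2
  p2 = 0 | (0 | 0 + (0 + 0 + 0)) ⊢ stopped
Reachable graph of Q (3 states):
  q0 = b.a.0 | (0 | 0 + (0 + 0)) ⊢ —b→ q1
  q1 = a.0 | (0 | 0 + (0 + 0)) ⊢ —a→ q2
  q2 = 0 | (0 | 0 + (0 + 0)) ⊢ stopped
Coarsest stable partition (strong bisimilarity classes):
  B0 = {p0, q0}
  B1 = {p1, q1}
  B2 = {p2, q2}
p0 ∈ B0, q0 ∈ B0 → same block
Bisimilar ⇒ trace-equivalent.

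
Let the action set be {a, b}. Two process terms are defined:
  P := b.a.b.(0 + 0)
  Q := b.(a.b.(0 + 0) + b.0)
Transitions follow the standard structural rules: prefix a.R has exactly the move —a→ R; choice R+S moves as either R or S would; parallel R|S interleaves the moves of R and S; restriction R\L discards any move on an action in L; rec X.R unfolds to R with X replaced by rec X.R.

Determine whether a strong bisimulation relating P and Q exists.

not bisimilar

LTS(P): 4 reachable states
  u0 = b.a.b.(0 + 0) → ··b··> u1
  u1 = a.b.(0 + 0) → ··a··> u2
  u2 = b.(0 + 0) → ··b··> u3
  u3 = 0 + 0 → stopped
LTS(Q): 5 reachable states
  v0 = b.(a.b.(0 + 0) + b.0) → ··b··> v1
  v1 = a.b.(0 + 0) + b.0 → ··a··> v2, ··b··> v3
  v2 = b.(0 + 0) → ··b··> v4
  v3 = 0 → stopped
  v4 = 0 + 0 → stopped
Coarsest stable partition (strong bisimilarity classes):
  B0 = {u0}
  B1 = {u1}
  B2 = {u2, v2}
  B3 = {u3, v3, v4}
  B4 = {v0}
  B5 = {v1}
u0 ∈ B0, v0 ∈ B4 → different blocks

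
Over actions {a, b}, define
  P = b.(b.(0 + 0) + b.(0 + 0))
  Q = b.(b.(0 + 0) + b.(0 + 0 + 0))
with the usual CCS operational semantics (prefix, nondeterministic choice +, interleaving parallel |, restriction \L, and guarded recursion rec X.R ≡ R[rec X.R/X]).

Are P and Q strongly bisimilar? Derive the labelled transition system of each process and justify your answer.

LTS(P): 3 reachable states
  s0 = b.(b.(0 + 0) + b.(0 + 0)) → ··b··> s1
  s1 = b.(0 + 0) + b.(0 + 0) → ··b··> s2
  s2 = 0 + 0 → ·
LTS(Q): 4 reachable states
  t0 = b.(b.(0 + 0) + b.(0 + 0 + 0)) → ··b··> t1
  t1 = b.(0 + 0) + b.(0 + 0 + 0) → ··b··> t2, ··b··> t3
  t2 = 0 + 0 → ·
  t3 = 0 + 0 + 0 → ·
Partition-refinement fixed point:
  B0 = {s0, t0}
  B1 = {s1, t1}
  B2 = {s2, t2, t3}
s0 ∈ B0, t0 ∈ B0 → same block

YES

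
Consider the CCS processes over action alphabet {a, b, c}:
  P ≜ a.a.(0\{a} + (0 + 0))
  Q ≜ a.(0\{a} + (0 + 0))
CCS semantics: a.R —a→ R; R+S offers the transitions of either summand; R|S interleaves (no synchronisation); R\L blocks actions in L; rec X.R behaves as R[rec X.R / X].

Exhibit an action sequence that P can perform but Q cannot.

aa

P's transition system — 3 states:
  s0 = a.a.(0\{a} + (0 + 0)) | -a-> s1
  s1 = a.(0\{a} + (0 + 0)) | -a-> s2
  s2 = 0\{a} + (0 + 0) | deadlocked
Q's transition system — 2 states:
  t0 = a.(0\{a} + (0 + 0)) | -a-> t1
  t1 = 0\{a} + (0 + 0) | deadlocked
Run σ = ⟨aa⟩ on P: start {s0}
  [1] a ⇒ {s1}
  [2] a ⇒ {s2}
  — P admits the full trace.
Run σ = ⟨aa⟩ on Q: start {t0}
  [1] a ⇒ {t1}
  [2] a ⇒ no successor for Q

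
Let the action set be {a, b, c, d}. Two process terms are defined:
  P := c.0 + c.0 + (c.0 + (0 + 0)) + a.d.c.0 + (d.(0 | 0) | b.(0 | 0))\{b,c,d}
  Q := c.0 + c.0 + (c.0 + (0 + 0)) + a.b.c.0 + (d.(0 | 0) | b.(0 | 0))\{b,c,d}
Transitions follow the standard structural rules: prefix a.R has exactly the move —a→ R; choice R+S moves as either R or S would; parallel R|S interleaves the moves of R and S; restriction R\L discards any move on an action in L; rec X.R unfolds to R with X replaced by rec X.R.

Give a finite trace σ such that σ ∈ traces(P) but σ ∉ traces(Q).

ad

P's transition system — 4 states:
  m0 = c.0 + c.0 + (c.0 + (0 + 0)) + a.d.c.0 + (d.(0 | 0) | b.(0 | 0))\{b,c,d} ⊢ —a→ m1, —c→ m2
  m1 = d.c.0 ⊢ —d→ m3
  m2 = 0 ⊢ ∅
  m3 = c.0 ⊢ —c→ m2
Q's transition system — 4 states:
  n0 = c.0 + c.0 + (c.0 + (0 + 0)) + a.b.c.0 + (d.(0 | 0) | b.(0 | 0))\{b,c,d} ⊢ —a→ n1, —c→ n2
  n1 = b.c.0 ⊢ —b→ n3
  n2 = 0 ⊢ ∅
  n3 = c.0 ⊢ —c→ n2
Run σ = ⟨ad⟩ on P: start {m0}
  step 1 (a): {m1}
  step 2 (d): {m3}
  ✓ P
Run σ = ⟨ad⟩ on Q: start {n0}
  step 1 (a): {n1}
  step 2 (d): ∅ (Q stuck)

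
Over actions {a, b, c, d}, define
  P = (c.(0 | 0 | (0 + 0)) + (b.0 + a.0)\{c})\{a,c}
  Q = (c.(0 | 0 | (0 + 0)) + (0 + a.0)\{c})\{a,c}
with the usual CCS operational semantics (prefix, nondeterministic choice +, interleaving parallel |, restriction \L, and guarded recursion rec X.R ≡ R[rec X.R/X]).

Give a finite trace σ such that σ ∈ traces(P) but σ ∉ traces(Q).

b

LTS(P): 2 reachable states
  p0 = (c.(0 | 0 | (0 + 0)) + (b.0 + a.0)\{c})\{a,c} ⊢ -b-> p1
  p1 = 0\{c}\{a,c} ⊢ ∅
LTS(Q): 1 reachable states
  q0 = (c.(0 | 0 | (0 + 0)) + (0 + a.0)\{c})\{a,c} ⊢ ∅
Run σ = ⟨b⟩ on P: start {p0}
  after b @ step 1: {p1}
  ✓ P
Run σ = ⟨b⟩ on Q: start {q0}
  after b @ step 1: ∅ (Q stuck)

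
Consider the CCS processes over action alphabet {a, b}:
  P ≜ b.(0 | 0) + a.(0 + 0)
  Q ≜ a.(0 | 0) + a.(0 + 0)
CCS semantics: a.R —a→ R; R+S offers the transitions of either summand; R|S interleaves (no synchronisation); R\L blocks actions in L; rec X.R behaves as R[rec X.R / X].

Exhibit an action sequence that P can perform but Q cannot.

P's transition system — 3 states:
  p0 = b.(0 | 0) + a.(0 + 0) | -a-> p1, -b-> p2
  p1 = 0 + 0 | ∅
  p2 = 0 | 0 | ∅
Q's transition system — 3 states:
  q0 = a.(0 | 0) + a.(0 + 0) | -a-> q1, -a-> q2
  q1 = 0 + 0 | ∅
  q2 = 0 | 0 | ∅
Executing b from P (initial set {p0}):
  after b @ step 1: {p2}
  — P admits the full trace.
Executing b from Q (initial set {q0}):
  after b @ step 1: ∅ (Q stuck)

b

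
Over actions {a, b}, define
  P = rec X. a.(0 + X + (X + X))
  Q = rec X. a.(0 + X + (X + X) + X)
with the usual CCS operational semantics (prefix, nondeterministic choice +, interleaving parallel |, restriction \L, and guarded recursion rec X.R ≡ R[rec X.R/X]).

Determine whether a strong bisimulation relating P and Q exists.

bisimilar

Reachable graph of P (2 states):
  s0 = rec X. a.(0 + X + (X + X)) → -a-> s1
  s1 = 0 + (rec X. a.(0 + X + (X + X))) + ((rec X. a.(0 + X + (X + X))) + (rec X. a.(0 + X + (X + X)))) → -a-> s1
Reachable graph of Q (2 states):
  t0 = rec X. a.(0 + X + (X + X) + X) → -a-> t1
  t1 = 0 + (rec X. a.(0 + X + (X + X) + X)) + ((rec X. a.(0 + X + (X + X) + X)) + (rec X. a.(0 + X + (X + X) + X))) + (rec X. a.(0 + X + (X + X) + X)) → -a-> t1
Coarsest stable partition (strong bisimilarity classes):
  B0 = {s0, s1, t0, t1}
s0 ∈ B0, t0 ∈ B0 → same block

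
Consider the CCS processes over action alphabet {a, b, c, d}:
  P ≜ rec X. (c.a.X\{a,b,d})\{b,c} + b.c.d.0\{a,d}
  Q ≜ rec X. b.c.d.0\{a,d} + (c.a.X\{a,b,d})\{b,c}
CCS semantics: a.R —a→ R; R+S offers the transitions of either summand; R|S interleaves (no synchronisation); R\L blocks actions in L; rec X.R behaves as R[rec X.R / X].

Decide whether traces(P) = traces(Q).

YES

LTS(P): 4 reachable states
  u0 = rec X. (c.a.X\{a,b,d})\{b,c} + b.c.d.0\{a,d} ⊢ —b→ u1
  u1 = c.d.0\{a,d} ⊢ —c→ u2
  u2 = d.0\{a,d} ⊢ —d→ u3
  u3 = 0\{a,d} ⊢ stopped
LTS(Q): 4 reachable states
  v0 = rec X. b.c.d.0\{a,d} + (c.a.X\{a,b,d})\{b,c} ⊢ —b→ v1
  v1 = c.d.0\{a,d} ⊢ —c→ v2
  v2 = d.0\{a,d} ⊢ —d→ v3
  v3 = 0\{a,d} ⊢ stopped
Partition-refinement fixed point:
  B0 = {u0, v0}
  B1 = {u1, v1}
  B2 = {u2, v2}
  B3 = {u3, v3}
u0 ∈ B0, v0 ∈ B0 → same block
Bisimilar ⇒ trace-equivalent.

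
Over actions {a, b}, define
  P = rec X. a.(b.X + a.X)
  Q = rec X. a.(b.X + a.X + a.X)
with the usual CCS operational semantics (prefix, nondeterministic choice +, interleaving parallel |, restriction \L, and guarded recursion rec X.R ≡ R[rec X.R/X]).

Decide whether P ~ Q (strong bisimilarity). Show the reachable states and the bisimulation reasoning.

LTS(P): 2 reachable states
  s0 = rec X. a.(b.X + a.X) ⊢ -a-> s1
  s1 = b.(rec X. a.(b.X + a.X)) + a.(rec X. a.(b.X + a.X)) ⊢ -a-> s0, -b-> s0
LTS(Q): 2 reachable states
  t0 = rec X. a.(b.X + a.X + a.X) ⊢ -a-> t1
  t1 = b.(rec X. a.(b.X + a.X + a.X)) + a.(rec X. a.(b.X + a.X + a.X)) + a.(rec X. a.(b.X + a.X + a.X)) ⊢ -a-> t0, -b-> t0
Bisimilarity quotient blocks:
  B0 = {s0, t0}
  B1 = {s1, t1}
s0 ∈ B0, t0 ∈ B0 → same block

bisimilar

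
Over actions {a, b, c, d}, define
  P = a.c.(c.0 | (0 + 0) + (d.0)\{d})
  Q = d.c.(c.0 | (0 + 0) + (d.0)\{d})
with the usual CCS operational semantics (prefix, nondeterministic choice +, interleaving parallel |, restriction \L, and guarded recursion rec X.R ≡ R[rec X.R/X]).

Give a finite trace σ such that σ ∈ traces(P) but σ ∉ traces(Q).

a

P's transition system — 4 states:
  p0 = a.c.(c.0 | (0 + 0) + (d.0)\{d}) has moves =a=> p1
  p1 = c.(c.0 | (0 + 0) + (d.0)\{d}) has moves =c=> p2
  p2 = c.0 | (0 + 0) + (d.0)\{d} has moves =c=> p3
  p3 = 0 | (0 + 0) has moves (no moves)
Q's transition system — 4 states:
  q0 = d.c.(c.0 | (0 + 0) + (d.0)\{d}) has moves =d=> q1
  q1 = c.(c.0 | (0 + 0) + (d.0)\{d}) has moves =c=> q2
  q2 = c.0 | (0 + 0) + (d.0)\{d} has moves =c=> q3
  q3 = 0 | (0 + 0) has moves (no moves)
Trace ⟨a⟩ through P, begin at {p0}:
  [1] a ⇒ {p1}
  ✓ P
Trace ⟨a⟩ through Q, begin at {q0}:
  [1] a ⇒ no successor for Q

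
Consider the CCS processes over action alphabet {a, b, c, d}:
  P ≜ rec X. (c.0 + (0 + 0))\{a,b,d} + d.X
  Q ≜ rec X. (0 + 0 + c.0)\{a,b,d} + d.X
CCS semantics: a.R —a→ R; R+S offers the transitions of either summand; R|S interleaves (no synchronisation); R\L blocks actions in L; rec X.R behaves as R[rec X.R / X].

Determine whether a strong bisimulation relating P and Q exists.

bisimilar

Reachable graph of P (2 states):
  u0 = rec X. (c.0 + (0 + 0))\{a,b,d} + d.X :: —c→ u1, —d→ u0
  u1 = 0\{a,b,d} :: deadlocked
Reachable graph of Q (2 states):
  v0 = rec X. (0 + 0 + c.0)\{a,b,d} + d.X :: —c→ v1, —d→ v0
  v1 = 0\{a,b,d} :: deadlocked
Coarsest stable partition (strong bisimilarity classes):
  B0 = {u0, v0}
  B1 = {u1, v1}
u0 ∈ B0, v0 ∈ B0 → same block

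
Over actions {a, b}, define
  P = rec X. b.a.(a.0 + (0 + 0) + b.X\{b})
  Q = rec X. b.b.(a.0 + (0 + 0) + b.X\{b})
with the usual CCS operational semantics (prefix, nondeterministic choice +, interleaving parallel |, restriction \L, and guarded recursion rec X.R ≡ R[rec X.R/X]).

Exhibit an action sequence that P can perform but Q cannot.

ba

P's transition system — 5 states:
  p0 = rec X. b.a.(a.0 + (0 + 0) + b.X\{b}) has moves =b=> p1
  p1 = a.(a.0 + (0 + 0) + b.(rec X. b.a.(a.0 + (0 + 0) + b.X\{b}))\{b}) has moves =a=> p2
  p2 = a.0 + (0 + 0) + b.(rec X. b.a.(a.0 + (0 + 0) + b.X\{b}))\{b} has moves =a=> p3, =b=> p4
  p3 = 0 has moves deadlocked
  p4 = (rec X. b.a.(a.0 + (0 + 0) + b.X\{b}))\{b} has moves deadlocked
Q's transition system — 5 states:
  q0 = rec X. b.b.(a.0 + (0 + 0) + b.X\{b}) has moves =b=> q1
  q1 = b.(a.0 + (0 + 0) + b.(rec X. b.b.(a.0 + (0 + 0) + b.X\{b}))\{b}) has moves =b=> q2
  q2 = a.0 + (0 + 0) + b.(rec X. b.b.(a.0 + (0 + 0) + b.X\{b}))\{b} has moves =a=> q3, =b=> q4
  q3 = 0 has moves deadlocked
  q4 = (rec X. b.b.(a.0 + (0 + 0) + b.X\{b}))\{b} has moves deadlocked
Run σ = ⟨ba⟩ on P: start {p0}
  [1] b ⇒ {p1}
  [2] a ⇒ {p2}
  — P admits the full trace.
Run σ = ⟨ba⟩ on Q: start {q0}
  [1] b ⇒ {q1}
  [2] a ⇒ no successor for Q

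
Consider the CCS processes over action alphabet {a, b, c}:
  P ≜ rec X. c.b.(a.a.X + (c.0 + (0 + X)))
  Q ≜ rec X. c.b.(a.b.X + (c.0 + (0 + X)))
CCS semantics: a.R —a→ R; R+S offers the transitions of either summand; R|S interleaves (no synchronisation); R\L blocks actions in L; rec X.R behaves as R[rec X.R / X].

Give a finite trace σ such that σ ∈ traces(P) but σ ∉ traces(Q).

cbaa

P's transition system — 5 states:
  s0 = rec X. c.b.(a.a.X + (c.0 + (0 + X))) → --c--▸ s1
  s1 = b.(a.a.(rec X. c.b.(a.a.X + (c.0 + (0 + X)))) + (c.0 + (0 + (rec X. c.b.(a.a.X + (c.0 + (0 + X))))))) → --b--▸ s2
  s2 = a.a.(rec X. c.b.(a.a.X + (c.0 + (0 + X)))) + (c.0 + (0 + (rec X. c.b.(a.a.X + (c.0 + (0 + X)))))) → --a--▸ s3, --c--▸ s1, --c--▸ s4
  s3 = a.(rec X. c.b.(a.a.X + (c.0 + (0 + X)))) → --a--▸ s0
  s4 = 0 → (no moves)
Q's transition system — 5 states:
  t0 = rec X. c.b.(a.b.X + (c.0 + (0 + X))) → --c--▸ t1
  t1 = b.(a.b.(rec X. c.b.(a.b.X + (c.0 + (0 + X)))) + (c.0 + (0 + (rec X. c.b.(a.b.X + (c.0 + (0 + X))))))) → --b--▸ t2
  t2 = a.b.(rec X. c.b.(a.b.X + (c.0 + (0 + X)))) + (c.0 + (0 + (rec X. c.b.(a.b.X + (c.0 + (0 + X)))))) → --a--▸ t3, --c--▸ t1, --c--▸ t4
  t3 = b.(rec X. c.b.(a.b.X + (c.0 + (0 + X)))) → --b--▸ t0
  t4 = 0 → (no moves)
Trace ⟨cbaa⟩ through P, begin at {s0}:
  [1] c ⇒ {s1}
  [2] b ⇒ {s2}
  [3] a ⇒ {s3}
  [4] a ⇒ {s0}
  ✓ P
Trace ⟨cbaa⟩ through Q, begin at {t0}:
  [1] c ⇒ {t1}
  [2] b ⇒ {t2}
  [3] a ⇒ {t3}
  [4] a ⇒ ∅  — Q cannot continue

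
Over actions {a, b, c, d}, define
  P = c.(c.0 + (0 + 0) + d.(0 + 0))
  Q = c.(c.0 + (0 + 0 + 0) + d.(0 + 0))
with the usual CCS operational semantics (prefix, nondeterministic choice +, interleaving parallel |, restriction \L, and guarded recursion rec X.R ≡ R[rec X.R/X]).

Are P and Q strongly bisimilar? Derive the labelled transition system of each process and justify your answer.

P ~ Q

Reachable graph of P (4 states):
  u0 = c.(c.0 + (0 + 0) + d.(0 + 0)) ⊢ ··c··> u1
  u1 = c.0 + (0 + 0) + d.(0 + 0) ⊢ ··c··> u2, ··d··> u3
  u2 = 0 ⊢ ∅
  u3 = 0 + 0 ⊢ ∅
Reachable graph of Q (4 states):
  v0 = c.(c.0 + (0 + 0 + 0) + d.(0 + 0)) ⊢ ··c··> v1
  v1 = c.0 + (0 + 0 + 0) + d.(0 + 0) ⊢ ··c··> v2, ··d··> v3
  v2 = 0 ⊢ ∅
  v3 = 0 + 0 ⊢ ∅
Coarsest stable partition (strong bisimilarity classes):
  B0 = {u0, v0}
  B1 = {u1, v1}
  B2 = {u2, u3, v2, v3}
u0 ∈ B0, v0 ∈ B0 → same block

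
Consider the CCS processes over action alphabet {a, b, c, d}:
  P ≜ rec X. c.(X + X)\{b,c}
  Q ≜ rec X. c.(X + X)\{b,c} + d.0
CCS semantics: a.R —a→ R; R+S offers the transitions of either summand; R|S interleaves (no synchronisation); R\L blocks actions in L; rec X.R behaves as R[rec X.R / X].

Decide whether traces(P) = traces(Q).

P's transition system — 2 states:
  u0 = rec X. c.(X + X)\{b,c} | ··c··> u1
  u1 = ((rec X. c.(X + X)\{b,c}) + (rec X. c.(X + X)\{b,c}))\{b,c} | (no moves)
Q's transition system — 4 states:
  v0 = rec X. c.(X + X)\{b,c} + d.0 | ··c··> v1, ··d··> v2
  v1 = ((rec X. c.(X + X)\{b,c} + d.0) + (rec X. c.(X + X)\{b,c} + d.0))\{b,c} | ··d··> v3
  v2 = 0 | (no moves)
  v3 = 0\{b,c} | (no moves)
Executing d from Q (initial set {v0}):
  after d @ step 1: {v2}
  — Q admits the full trace.
Executing d from P (initial set {u0}):
  after d @ step 1: ∅  — P cannot continue

trace-distinct — witness ⟨d⟩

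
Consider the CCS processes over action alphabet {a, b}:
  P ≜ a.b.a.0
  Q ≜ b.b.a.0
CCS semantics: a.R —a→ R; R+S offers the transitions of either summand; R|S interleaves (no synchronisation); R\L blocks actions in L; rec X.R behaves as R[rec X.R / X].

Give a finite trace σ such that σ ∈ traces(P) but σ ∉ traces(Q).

a

Reachable graph of P (4 states):
  u0 = a.b.a.0 → ··a··> u1
  u1 = b.a.0 → ··b··> u2
  u2 = a.0 → ··a··> u3
  u3 = 0 → ∅
Reachable graph of Q (4 states):
  v0 = b.b.a.0 → ··b··> v1
  v1 = b.a.0 → ··b··> v2
  v2 = a.0 → ··a··> v3
  v3 = 0 → ∅
Executing a from P (initial set {u0}):
  [1] a ⇒ {u1}
  — P admits the full trace.
Executing a from Q (initial set {v0}):
  [1] a ⇒ ∅ (Q stuck)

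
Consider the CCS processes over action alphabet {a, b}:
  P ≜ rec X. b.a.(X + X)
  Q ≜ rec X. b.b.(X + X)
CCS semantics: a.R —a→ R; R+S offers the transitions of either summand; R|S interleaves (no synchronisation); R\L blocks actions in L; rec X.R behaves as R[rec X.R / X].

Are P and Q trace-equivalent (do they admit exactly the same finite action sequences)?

P's transition system — 3 states:
  p0 = rec X. b.a.(X + X) ⊢ --b--▸ p1
  p1 = a.((rec X. b.a.(X + X)) + (rec X. b.a.(X + X))) ⊢ --a--▸ p2
  p2 = (rec X. b.a.(X + X)) + (rec X. b.a.(X + X)) ⊢ --b--▸ p1
Q's transition system — 3 states:
  q0 = rec X. b.b.(X + X) ⊢ --b--▸ q1
  q1 = b.((rec X. b.b.(X + X)) + (rec X. b.b.(X + X))) ⊢ --b--▸ q2
  q2 = (rec X. b.b.(X + X)) + (rec X. b.b.(X + X)) ⊢ --b--▸ q1
Trace ⟨ba⟩ through P, begin at {p0}:
  step 1 (b): {p1}
  step 2 (a): {p2}
  ✓ P
Trace ⟨ba⟩ through Q, begin at {q0}:
  step 1 (b): {q1}
  step 2 (a): ∅ (Q stuck)

traces(P) ≠ traces(Q) — witness ⟨ba⟩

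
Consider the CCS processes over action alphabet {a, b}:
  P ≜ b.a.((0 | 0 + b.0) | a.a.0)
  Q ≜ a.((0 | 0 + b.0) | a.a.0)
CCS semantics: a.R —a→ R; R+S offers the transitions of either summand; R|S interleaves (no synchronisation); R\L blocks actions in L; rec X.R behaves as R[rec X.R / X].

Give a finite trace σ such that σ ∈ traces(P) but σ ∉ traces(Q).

P's transition system — 8 states:
  s0 = b.a.((0 | 0 + b.0) | a.a.0) has moves ··b··> s1
  s1 = a.((0 | 0 + b.0) | a.a.0) has moves ··a··> s2
  s2 = (0 | 0 + b.0) | a.a.0 has moves ··a··> s3, ··b··> s4
  s3 = (0 | 0 + b.0) | a.0 has moves ··a··> s5, ··b··> s6
  s4 = 0 | a.a.0 has moves ··a··> s6
  s5 = (0 | 0 + b.0) | 0 has moves ··b··> s7
  s6 = 0 | a.0 has moves ··a··> s7
  s7 = 0 | 0 has moves (no moves)
Q's transition system — 7 states:
  t0 = a.((0 | 0 + b.0) | a.a.0) has moves ··a··> t1
  t1 = (0 | 0 + b.0) | a.a.0 has moves ··a··> t2, ··b··> t3
  t2 = (0 | 0 + b.0) | a.0 has moves ··a··> t4, ··b··> t5
  t3 = 0 | a.a.0 has moves ··a··> t5
  t4 = (0 | 0 + b.0) | 0 has moves ··b··> t6
  t5 = 0 | a.0 has moves ··a··> t6
  t6 = 0 | 0 has moves (no moves)
Run σ = ⟨b⟩ on P: start {s0}
  after b @ step 1: {s1}
  P completes σ.
Run σ = ⟨b⟩ on Q: start {t0}
  after b @ step 1: ∅  — Q cannot continue

b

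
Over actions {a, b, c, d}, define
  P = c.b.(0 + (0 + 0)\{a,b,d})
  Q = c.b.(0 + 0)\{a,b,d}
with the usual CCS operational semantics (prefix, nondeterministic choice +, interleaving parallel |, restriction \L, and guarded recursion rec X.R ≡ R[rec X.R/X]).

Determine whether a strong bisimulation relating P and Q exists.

bisimilar

P's transition system — 3 states:
  u0 = c.b.(0 + (0 + 0)\{a,b,d}) → --c--▸ u1
  u1 = b.(0 + (0 + 0)\{a,b,d}) → --b--▸ u2
  u2 = 0 + (0 + 0)\{a,b,d} → deadlocked
Q's transition system — 3 states:
  v0 = c.b.(0 + 0)\{a,b,d} → --c--▸ v1
  v1 = b.(0 + 0)\{a,b,d} → --b--▸ v2
  v2 = (0 + 0)\{a,b,d} → deadlocked
Partition-refinement fixed point:
  B0 = {u0, v0}
  B1 = {u1, v1}
  B2 = {u2, v2}
u0 ∈ B0, v0 ∈ B0 → same block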